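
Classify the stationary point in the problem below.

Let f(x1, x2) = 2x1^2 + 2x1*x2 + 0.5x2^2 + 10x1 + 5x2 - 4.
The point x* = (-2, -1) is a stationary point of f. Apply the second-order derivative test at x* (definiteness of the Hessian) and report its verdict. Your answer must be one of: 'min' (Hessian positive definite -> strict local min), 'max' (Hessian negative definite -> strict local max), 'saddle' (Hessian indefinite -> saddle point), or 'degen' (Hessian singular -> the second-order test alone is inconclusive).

Compute the Hessian H = grad^2 f:
  H = [[4, 2], [2, 1]]
Verify stationarity: grad f(x*) = H x* + g = (0, 0).
Eigenvalues of H: 0, 5.
H has a zero eigenvalue (singular; positive semidefinite but not definite), so H is neither positive definite, negative definite, nor indefinite. The second-order test alone is inconclusive -> degen.
(Indeed, f is constant along the null direction of H through x*, so x* is not a strict local extremum.)

degen


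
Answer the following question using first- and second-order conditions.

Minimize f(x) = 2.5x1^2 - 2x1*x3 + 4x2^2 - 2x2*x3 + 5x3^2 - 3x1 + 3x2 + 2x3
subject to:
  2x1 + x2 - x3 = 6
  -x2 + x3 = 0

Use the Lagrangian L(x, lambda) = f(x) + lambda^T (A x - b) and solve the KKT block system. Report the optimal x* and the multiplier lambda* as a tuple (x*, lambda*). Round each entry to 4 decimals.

Form the Lagrangian:
  L(x, lambda) = (1/2) x^T Q x + c^T x + lambda^T (A x - b)
Stationarity (grad_x L = 0): Q x + c + A^T lambda = 0.
Primal feasibility: A x = b.

This gives the KKT block system:
  [ Q   A^T ] [ x     ]   [-c ]
  [ A    0  ] [ lambda ] = [ b ]

Solving the linear system:
  x*      = (3, 0.0714, 0.0714)
  lambda* = (-5.9286, -2.5)
  f(x*)   = 13.4643

x* = (3, 0.0714, 0.0714), lambda* = (-5.9286, -2.5)


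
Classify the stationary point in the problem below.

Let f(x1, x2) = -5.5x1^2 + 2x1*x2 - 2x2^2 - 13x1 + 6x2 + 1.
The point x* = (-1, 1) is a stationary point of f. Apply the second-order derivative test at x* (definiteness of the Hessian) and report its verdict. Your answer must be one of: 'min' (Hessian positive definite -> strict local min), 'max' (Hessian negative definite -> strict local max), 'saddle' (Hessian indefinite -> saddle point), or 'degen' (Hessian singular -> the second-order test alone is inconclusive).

Compute the Hessian H = grad^2 f:
  H = [[-11, 2], [2, -4]]
Verify stationarity: grad f(x*) = H x* + g = (0, 0).
Eigenvalues of H: -11.5311, -3.4689.
Both eigenvalues < 0, so H is negative definite -> x* is a strict local max.

max


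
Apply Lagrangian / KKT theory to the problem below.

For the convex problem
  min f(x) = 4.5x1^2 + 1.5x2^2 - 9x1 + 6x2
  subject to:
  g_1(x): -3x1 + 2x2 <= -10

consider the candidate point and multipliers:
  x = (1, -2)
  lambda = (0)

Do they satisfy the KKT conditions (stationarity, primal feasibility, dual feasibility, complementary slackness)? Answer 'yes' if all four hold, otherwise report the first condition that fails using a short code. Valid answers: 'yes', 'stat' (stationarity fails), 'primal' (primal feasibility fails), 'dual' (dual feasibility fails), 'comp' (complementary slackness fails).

Gradient of f: grad f(x) = Q x + c = (0, 0)
Constraint values g_i(x) = a_i^T x - b_i:
  g_1((1, -2)) = 3
Stationarity residual: grad f(x) + sum_i lambda_i a_i = (0, 0)
  -> stationarity OK
Primal feasibility (all g_i <= 0): FAILS
Dual feasibility (all lambda_i >= 0): OK
Complementary slackness (lambda_i * g_i(x) = 0 for all i): OK

Verdict: the first failing condition is primal_feasibility -> primal.

primal


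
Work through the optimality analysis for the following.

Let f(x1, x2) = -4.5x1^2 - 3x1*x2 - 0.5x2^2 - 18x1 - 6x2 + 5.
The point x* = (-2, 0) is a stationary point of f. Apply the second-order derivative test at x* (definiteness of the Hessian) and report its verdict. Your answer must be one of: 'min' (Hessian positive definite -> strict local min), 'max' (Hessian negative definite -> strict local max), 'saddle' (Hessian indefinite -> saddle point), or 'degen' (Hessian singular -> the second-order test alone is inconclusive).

Compute the Hessian H = grad^2 f:
  H = [[-9, -3], [-3, -1]]
Verify stationarity: grad f(x*) = H x* + g = (0, 0).
Eigenvalues of H: -10, 0.
H has a zero eigenvalue (singular; negative semidefinite but not definite), so H is neither positive definite, negative definite, nor indefinite. The second-order test alone is inconclusive -> degen.
(Indeed, f is constant along the null direction of H through x*, so x* is not a strict local extremum.)

degen


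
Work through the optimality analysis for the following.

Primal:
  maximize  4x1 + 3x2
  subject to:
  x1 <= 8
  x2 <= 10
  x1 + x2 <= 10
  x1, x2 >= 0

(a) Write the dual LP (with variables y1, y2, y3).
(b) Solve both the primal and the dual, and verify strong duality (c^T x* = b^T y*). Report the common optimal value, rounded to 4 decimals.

The standard primal-dual pair for 'max c^T x s.t. A x <= b, x >= 0' is:
  Dual:  min b^T y  s.t.  A^T y >= c,  y >= 0.

So the dual LP is:
  minimize  8y1 + 10y2 + 10y3
  subject to:
    y1 + y3 >= 4
    y2 + y3 >= 3
    y1, y2, y3 >= 0

Solving the primal: x* = (8, 2).
  primal value c^T x* = 38.
Solving the dual: y* = (1, 0, 3).
  dual value b^T y* = 38.
Strong duality: c^T x* = b^T y*. Confirmed.

38


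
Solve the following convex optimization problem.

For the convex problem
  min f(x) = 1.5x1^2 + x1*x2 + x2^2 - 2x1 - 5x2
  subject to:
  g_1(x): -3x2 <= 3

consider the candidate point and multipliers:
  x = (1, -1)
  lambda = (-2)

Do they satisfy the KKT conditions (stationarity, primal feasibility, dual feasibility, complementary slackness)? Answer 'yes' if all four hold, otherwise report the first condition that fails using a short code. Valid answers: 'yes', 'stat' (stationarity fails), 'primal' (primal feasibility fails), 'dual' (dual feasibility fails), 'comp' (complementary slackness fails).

Gradient of f: grad f(x) = Q x + c = (0, -6)
Constraint values g_i(x) = a_i^T x - b_i:
  g_1((1, -1)) = 0
Stationarity residual: grad f(x) + sum_i lambda_i a_i = (0, 0)
  -> stationarity OK
Primal feasibility (all g_i <= 0): OK
Dual feasibility (all lambda_i >= 0): FAILS
Complementary slackness (lambda_i * g_i(x) = 0 for all i): OK

Verdict: the first failing condition is dual_feasibility -> dual.

dual


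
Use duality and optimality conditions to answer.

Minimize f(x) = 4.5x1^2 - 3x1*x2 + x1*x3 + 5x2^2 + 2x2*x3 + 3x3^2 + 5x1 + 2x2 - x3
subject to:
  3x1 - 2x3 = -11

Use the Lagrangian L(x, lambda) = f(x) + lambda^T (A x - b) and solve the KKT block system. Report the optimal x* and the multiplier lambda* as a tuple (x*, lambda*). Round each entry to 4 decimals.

Form the Lagrangian:
  L(x, lambda) = (1/2) x^T Q x + c^T x + lambda^T (A x - b)
Stationarity (grad_x L = 0): Q x + c + A^T lambda = 0.
Primal feasibility: A x = b.

This gives the KKT block system:
  [ Q   A^T ] [ x     ]   [-c ]
  [ A    0  ] [ lambda ] = [ b ]

Solving the linear system:
  x*      = (-2.2941, -1.3, 2.0588)
  lambda* = (3.2294)
  f(x*)   = 9.6971

x* = (-2.2941, -1.3, 2.0588), lambda* = (3.2294)


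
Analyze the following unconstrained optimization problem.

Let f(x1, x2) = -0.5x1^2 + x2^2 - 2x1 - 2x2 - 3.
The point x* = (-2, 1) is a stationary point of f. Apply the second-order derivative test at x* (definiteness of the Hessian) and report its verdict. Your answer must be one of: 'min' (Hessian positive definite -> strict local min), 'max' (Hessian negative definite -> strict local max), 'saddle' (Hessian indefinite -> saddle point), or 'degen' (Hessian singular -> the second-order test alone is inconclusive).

Compute the Hessian H = grad^2 f:
  H = [[-1, 0], [0, 2]]
Verify stationarity: grad f(x*) = H x* + g = (0, 0).
Eigenvalues of H: -1, 2.
Eigenvalues have mixed signs, so H is indefinite -> x* is a saddle point.

saddle


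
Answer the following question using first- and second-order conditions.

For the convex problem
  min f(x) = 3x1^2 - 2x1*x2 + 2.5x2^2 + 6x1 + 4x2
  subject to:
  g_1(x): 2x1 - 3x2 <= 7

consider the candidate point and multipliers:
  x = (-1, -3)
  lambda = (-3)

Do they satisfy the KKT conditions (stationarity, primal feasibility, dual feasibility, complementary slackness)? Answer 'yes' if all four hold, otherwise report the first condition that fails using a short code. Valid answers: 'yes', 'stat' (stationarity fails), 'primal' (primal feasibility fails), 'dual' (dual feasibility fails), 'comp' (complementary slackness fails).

Gradient of f: grad f(x) = Q x + c = (6, -9)
Constraint values g_i(x) = a_i^T x - b_i:
  g_1((-1, -3)) = 0
Stationarity residual: grad f(x) + sum_i lambda_i a_i = (0, 0)
  -> stationarity OK
Primal feasibility (all g_i <= 0): OK
Dual feasibility (all lambda_i >= 0): FAILS
Complementary slackness (lambda_i * g_i(x) = 0 for all i): OK

Verdict: the first failing condition is dual_feasibility -> dual.

dual


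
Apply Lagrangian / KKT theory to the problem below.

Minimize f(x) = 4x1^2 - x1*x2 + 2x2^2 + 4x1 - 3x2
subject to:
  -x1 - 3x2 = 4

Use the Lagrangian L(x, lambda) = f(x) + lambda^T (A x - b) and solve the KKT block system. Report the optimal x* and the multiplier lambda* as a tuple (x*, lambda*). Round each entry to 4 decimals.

Form the Lagrangian:
  L(x, lambda) = (1/2) x^T Q x + c^T x + lambda^T (A x - b)
Stationarity (grad_x L = 0): Q x + c + A^T lambda = 0.
Primal feasibility: A x = b.

This gives the KKT block system:
  [ Q   A^T ] [ x     ]   [-c ]
  [ A    0  ] [ lambda ] = [ b ]

Solving the linear system:
  x*      = (-0.8902, -1.0366)
  lambda* = (-2.0854)
  f(x*)   = 3.9451

x* = (-0.8902, -1.0366), lambda* = (-2.0854)


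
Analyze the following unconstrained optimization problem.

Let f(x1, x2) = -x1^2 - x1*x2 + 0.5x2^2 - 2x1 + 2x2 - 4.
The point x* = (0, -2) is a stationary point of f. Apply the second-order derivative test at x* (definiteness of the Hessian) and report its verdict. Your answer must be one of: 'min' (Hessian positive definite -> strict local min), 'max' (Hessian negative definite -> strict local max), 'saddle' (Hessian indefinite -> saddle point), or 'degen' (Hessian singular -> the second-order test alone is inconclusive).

Compute the Hessian H = grad^2 f:
  H = [[-2, -1], [-1, 1]]
Verify stationarity: grad f(x*) = H x* + g = (0, 0).
Eigenvalues of H: -2.3028, 1.3028.
Eigenvalues have mixed signs, so H is indefinite -> x* is a saddle point.

saddle


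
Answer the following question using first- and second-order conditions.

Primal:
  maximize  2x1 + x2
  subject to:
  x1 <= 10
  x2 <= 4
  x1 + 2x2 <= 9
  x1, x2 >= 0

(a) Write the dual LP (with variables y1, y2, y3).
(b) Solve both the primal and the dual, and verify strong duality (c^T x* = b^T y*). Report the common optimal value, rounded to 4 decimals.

The standard primal-dual pair for 'max c^T x s.t. A x <= b, x >= 0' is:
  Dual:  min b^T y  s.t.  A^T y >= c,  y >= 0.

So the dual LP is:
  minimize  10y1 + 4y2 + 9y3
  subject to:
    y1 + y3 >= 2
    y2 + 2y3 >= 1
    y1, y2, y3 >= 0

Solving the primal: x* = (9, 0).
  primal value c^T x* = 18.
Solving the dual: y* = (0, 0, 2).
  dual value b^T y* = 18.
Strong duality: c^T x* = b^T y*. Confirmed.

18


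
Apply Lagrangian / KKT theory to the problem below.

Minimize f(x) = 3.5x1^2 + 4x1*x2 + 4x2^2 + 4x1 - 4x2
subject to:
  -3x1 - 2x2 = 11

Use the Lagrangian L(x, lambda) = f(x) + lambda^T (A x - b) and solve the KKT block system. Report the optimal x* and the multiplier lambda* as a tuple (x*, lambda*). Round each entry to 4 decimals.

Form the Lagrangian:
  L(x, lambda) = (1/2) x^T Q x + c^T x + lambda^T (A x - b)
Stationarity (grad_x L = 0): Q x + c + A^T lambda = 0.
Primal feasibility: A x = b.

This gives the KKT block system:
  [ Q   A^T ] [ x     ]   [-c ]
  [ A    0  ] [ lambda ] = [ b ]

Solving the linear system:
  x*      = (-4.1538, 0.7308)
  lambda* = (-7.3846)
  f(x*)   = 30.8462

x* = (-4.1538, 0.7308), lambda* = (-7.3846)


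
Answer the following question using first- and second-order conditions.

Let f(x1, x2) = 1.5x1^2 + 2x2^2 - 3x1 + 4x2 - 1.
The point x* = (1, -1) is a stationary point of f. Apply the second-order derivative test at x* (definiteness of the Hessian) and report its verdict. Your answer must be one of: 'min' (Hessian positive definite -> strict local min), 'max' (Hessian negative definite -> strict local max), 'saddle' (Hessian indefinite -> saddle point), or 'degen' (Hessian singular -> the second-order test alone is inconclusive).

Compute the Hessian H = grad^2 f:
  H = [[3, 0], [0, 4]]
Verify stationarity: grad f(x*) = H x* + g = (0, 0).
Eigenvalues of H: 3, 4.
Both eigenvalues > 0, so H is positive definite -> x* is a strict local min.

min


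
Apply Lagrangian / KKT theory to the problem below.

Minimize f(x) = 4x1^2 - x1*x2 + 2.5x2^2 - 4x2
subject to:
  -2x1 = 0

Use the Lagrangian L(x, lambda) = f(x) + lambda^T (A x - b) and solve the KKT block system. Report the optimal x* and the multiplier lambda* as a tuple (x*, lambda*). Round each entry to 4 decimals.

Form the Lagrangian:
  L(x, lambda) = (1/2) x^T Q x + c^T x + lambda^T (A x - b)
Stationarity (grad_x L = 0): Q x + c + A^T lambda = 0.
Primal feasibility: A x = b.

This gives the KKT block system:
  [ Q   A^T ] [ x     ]   [-c ]
  [ A    0  ] [ lambda ] = [ b ]

Solving the linear system:
  x*      = (0, 0.8)
  lambda* = (-0.4)
  f(x*)   = -1.6

x* = (0, 0.8), lambda* = (-0.4)


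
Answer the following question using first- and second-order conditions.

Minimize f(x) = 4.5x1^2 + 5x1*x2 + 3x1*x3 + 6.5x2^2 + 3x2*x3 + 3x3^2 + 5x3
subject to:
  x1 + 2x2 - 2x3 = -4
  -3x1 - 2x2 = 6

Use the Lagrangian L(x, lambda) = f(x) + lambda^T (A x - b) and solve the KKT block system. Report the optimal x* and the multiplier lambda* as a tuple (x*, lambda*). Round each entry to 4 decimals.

Form the Lagrangian:
  L(x, lambda) = (1/2) x^T Q x + c^T x + lambda^T (A x - b)
Stationarity (grad_x L = 0): Q x + c + A^T lambda = 0.
Primal feasibility: A x = b.

This gives the KKT block system:
  [ Q   A^T ] [ x     ]   [-c ]
  [ A    0  ] [ lambda ] = [ b ]

Solving the linear system:
  x*      = (-1.7054, -0.4419, 0.7054)
  lambda* = (1.3953, -4.6822)
  f(x*)   = 18.6008

x* = (-1.7054, -0.4419, 0.7054), lambda* = (1.3953, -4.6822)


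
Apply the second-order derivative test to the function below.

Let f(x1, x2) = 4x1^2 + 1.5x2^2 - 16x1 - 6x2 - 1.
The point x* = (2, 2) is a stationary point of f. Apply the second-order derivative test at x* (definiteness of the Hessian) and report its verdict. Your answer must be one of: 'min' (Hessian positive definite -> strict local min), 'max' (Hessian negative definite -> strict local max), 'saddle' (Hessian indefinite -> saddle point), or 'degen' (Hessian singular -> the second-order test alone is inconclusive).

Compute the Hessian H = grad^2 f:
  H = [[8, 0], [0, 3]]
Verify stationarity: grad f(x*) = H x* + g = (0, 0).
Eigenvalues of H: 3, 8.
Both eigenvalues > 0, so H is positive definite -> x* is a strict local min.

min


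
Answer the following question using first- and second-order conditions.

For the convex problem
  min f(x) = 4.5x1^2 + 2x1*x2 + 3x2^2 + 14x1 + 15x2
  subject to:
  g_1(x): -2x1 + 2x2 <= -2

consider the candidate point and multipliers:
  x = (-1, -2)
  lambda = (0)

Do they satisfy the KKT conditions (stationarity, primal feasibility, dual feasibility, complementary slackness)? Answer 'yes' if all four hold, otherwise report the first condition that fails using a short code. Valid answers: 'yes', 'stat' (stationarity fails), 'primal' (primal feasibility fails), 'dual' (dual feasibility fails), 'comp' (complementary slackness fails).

Gradient of f: grad f(x) = Q x + c = (1, 1)
Constraint values g_i(x) = a_i^T x - b_i:
  g_1((-1, -2)) = 0
Stationarity residual: grad f(x) + sum_i lambda_i a_i = (1, 1)
  -> stationarity FAILS
Primal feasibility (all g_i <= 0): OK
Dual feasibility (all lambda_i >= 0): OK
Complementary slackness (lambda_i * g_i(x) = 0 for all i): OK

Verdict: the first failing condition is stationarity -> stat.

stat


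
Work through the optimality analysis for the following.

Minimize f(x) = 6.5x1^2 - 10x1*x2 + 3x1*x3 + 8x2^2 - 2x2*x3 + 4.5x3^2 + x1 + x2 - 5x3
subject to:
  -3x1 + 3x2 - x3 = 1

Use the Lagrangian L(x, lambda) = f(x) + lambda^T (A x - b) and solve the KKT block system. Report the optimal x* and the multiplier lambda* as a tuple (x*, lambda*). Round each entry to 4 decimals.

Form the Lagrangian:
  L(x, lambda) = (1/2) x^T Q x + c^T x + lambda^T (A x - b)
Stationarity (grad_x L = 0): Q x + c + A^T lambda = 0.
Primal feasibility: A x = b.

This gives the KKT block system:
  [ Q   A^T ] [ x     ]   [-c ]
  [ A    0  ] [ lambda ] = [ b ]

Solving the linear system:
  x*      = (-0.6374, -0.1111, 0.5789)
  lambda* = (-1.4795)
  f(x*)   = -1.0819

x* = (-0.6374, -0.1111, 0.5789), lambda* = (-1.4795)


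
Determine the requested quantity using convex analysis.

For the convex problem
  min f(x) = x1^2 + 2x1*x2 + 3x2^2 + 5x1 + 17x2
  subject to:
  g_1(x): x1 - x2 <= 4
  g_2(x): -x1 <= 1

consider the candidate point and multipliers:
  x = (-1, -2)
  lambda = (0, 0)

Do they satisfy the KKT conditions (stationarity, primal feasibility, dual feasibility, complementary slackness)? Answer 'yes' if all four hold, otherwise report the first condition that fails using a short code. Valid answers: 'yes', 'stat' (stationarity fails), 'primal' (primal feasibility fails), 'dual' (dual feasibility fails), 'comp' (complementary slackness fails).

Gradient of f: grad f(x) = Q x + c = (-1, 3)
Constraint values g_i(x) = a_i^T x - b_i:
  g_1((-1, -2)) = -3
  g_2((-1, -2)) = 0
Stationarity residual: grad f(x) + sum_i lambda_i a_i = (-1, 3)
  -> stationarity FAILS
Primal feasibility (all g_i <= 0): OK
Dual feasibility (all lambda_i >= 0): OK
Complementary slackness (lambda_i * g_i(x) = 0 for all i): OK

Verdict: the first failing condition is stationarity -> stat.

stat


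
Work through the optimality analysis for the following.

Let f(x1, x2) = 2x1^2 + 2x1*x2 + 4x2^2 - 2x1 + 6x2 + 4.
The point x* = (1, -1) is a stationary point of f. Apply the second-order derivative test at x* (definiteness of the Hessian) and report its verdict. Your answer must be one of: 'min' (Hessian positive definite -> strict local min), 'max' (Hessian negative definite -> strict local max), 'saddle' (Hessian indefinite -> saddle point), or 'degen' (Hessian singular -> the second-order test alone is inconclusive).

Compute the Hessian H = grad^2 f:
  H = [[4, 2], [2, 8]]
Verify stationarity: grad f(x*) = H x* + g = (0, 0).
Eigenvalues of H: 3.1716, 8.8284.
Both eigenvalues > 0, so H is positive definite -> x* is a strict local min.

min


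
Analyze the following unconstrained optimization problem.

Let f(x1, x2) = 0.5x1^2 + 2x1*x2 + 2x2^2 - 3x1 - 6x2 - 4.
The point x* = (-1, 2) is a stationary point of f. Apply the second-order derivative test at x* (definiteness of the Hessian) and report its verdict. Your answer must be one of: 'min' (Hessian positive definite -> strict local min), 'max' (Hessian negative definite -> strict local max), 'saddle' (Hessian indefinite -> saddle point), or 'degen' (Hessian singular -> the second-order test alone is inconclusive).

Compute the Hessian H = grad^2 f:
  H = [[1, 2], [2, 4]]
Verify stationarity: grad f(x*) = H x* + g = (0, 0).
Eigenvalues of H: 0, 5.
H has a zero eigenvalue (singular; positive semidefinite but not definite), so H is neither positive definite, negative definite, nor indefinite. The second-order test alone is inconclusive -> degen.
(Indeed, f is constant along the null direction of H through x*, so x* is not a strict local extremum.)

degen


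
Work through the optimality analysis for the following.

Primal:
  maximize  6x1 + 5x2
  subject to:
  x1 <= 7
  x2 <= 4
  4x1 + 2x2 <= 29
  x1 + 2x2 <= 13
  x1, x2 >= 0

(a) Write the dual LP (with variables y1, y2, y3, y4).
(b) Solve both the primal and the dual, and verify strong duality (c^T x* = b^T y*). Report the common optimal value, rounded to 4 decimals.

The standard primal-dual pair for 'max c^T x s.t. A x <= b, x >= 0' is:
  Dual:  min b^T y  s.t.  A^T y >= c,  y >= 0.

So the dual LP is:
  minimize  7y1 + 4y2 + 29y3 + 13y4
  subject to:
    y1 + 4y3 + y4 >= 6
    y2 + 2y3 + 2y4 >= 5
    y1, y2, y3, y4 >= 0

Solving the primal: x* = (5.3333, 3.8333).
  primal value c^T x* = 51.1667.
Solving the dual: y* = (0, 0, 1.1667, 1.3333).
  dual value b^T y* = 51.1667.
Strong duality: c^T x* = b^T y*. Confirmed.

51.1667


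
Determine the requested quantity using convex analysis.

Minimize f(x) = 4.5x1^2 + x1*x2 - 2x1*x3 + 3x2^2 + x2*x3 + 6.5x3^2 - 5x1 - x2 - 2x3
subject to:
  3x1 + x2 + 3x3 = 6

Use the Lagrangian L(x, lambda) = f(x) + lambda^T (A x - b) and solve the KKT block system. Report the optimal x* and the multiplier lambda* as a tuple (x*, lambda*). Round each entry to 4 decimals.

Form the Lagrangian:
  L(x, lambda) = (1/2) x^T Q x + c^T x + lambda^T (A x - b)
Stationarity (grad_x L = 0): Q x + c + A^T lambda = 0.
Primal feasibility: A x = b.

This gives the KKT block system:
  [ Q   A^T ] [ x     ]   [-c ]
  [ A    0  ] [ lambda ] = [ b ]

Solving the linear system:
  x*      = (1.2476, 0.1124, 0.7149)
  lambda* = (-1.637)
  f(x*)   = 1.0209

x* = (1.2476, 0.1124, 0.7149), lambda* = (-1.637)


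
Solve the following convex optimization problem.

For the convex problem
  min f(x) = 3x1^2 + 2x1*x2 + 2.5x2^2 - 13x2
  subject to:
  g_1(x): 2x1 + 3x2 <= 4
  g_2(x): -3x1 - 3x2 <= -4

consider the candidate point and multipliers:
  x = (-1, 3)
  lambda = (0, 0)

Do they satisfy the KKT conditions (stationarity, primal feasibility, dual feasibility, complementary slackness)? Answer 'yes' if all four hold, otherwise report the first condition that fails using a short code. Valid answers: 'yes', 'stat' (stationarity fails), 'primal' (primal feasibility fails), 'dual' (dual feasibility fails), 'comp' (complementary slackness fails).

Gradient of f: grad f(x) = Q x + c = (0, 0)
Constraint values g_i(x) = a_i^T x - b_i:
  g_1((-1, 3)) = 3
  g_2((-1, 3)) = -2
Stationarity residual: grad f(x) + sum_i lambda_i a_i = (0, 0)
  -> stationarity OK
Primal feasibility (all g_i <= 0): FAILS
Dual feasibility (all lambda_i >= 0): OK
Complementary slackness (lambda_i * g_i(x) = 0 for all i): OK

Verdict: the first failing condition is primal_feasibility -> primal.

primal


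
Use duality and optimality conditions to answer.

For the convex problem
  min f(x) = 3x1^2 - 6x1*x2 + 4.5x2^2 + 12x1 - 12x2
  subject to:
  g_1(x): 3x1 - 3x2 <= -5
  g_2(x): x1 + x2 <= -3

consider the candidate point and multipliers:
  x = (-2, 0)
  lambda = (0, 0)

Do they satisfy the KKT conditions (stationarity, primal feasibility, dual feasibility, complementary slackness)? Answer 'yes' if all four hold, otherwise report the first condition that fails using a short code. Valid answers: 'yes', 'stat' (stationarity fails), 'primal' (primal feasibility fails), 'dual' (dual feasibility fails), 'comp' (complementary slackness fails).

Gradient of f: grad f(x) = Q x + c = (0, 0)
Constraint values g_i(x) = a_i^T x - b_i:
  g_1((-2, 0)) = -1
  g_2((-2, 0)) = 1
Stationarity residual: grad f(x) + sum_i lambda_i a_i = (0, 0)
  -> stationarity OK
Primal feasibility (all g_i <= 0): FAILS
Dual feasibility (all lambda_i >= 0): OK
Complementary slackness (lambda_i * g_i(x) = 0 for all i): OK

Verdict: the first failing condition is primal_feasibility -> primal.

primal


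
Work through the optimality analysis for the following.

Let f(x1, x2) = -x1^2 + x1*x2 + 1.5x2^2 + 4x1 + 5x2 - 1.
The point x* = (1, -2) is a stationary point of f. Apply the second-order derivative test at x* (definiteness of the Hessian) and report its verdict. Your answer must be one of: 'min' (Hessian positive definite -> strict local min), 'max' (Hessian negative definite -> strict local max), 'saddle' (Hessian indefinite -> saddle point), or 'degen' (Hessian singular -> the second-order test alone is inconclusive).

Compute the Hessian H = grad^2 f:
  H = [[-2, 1], [1, 3]]
Verify stationarity: grad f(x*) = H x* + g = (0, 0).
Eigenvalues of H: -2.1926, 3.1926.
Eigenvalues have mixed signs, so H is indefinite -> x* is a saddle point.

saddle


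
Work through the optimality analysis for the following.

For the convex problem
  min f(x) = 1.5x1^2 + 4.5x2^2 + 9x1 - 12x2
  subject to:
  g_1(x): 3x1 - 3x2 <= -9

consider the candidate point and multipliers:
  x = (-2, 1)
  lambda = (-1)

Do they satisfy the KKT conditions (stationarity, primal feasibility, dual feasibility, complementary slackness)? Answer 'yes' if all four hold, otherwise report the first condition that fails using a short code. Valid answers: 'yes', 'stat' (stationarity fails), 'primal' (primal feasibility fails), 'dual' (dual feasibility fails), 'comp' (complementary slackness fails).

Gradient of f: grad f(x) = Q x + c = (3, -3)
Constraint values g_i(x) = a_i^T x - b_i:
  g_1((-2, 1)) = 0
Stationarity residual: grad f(x) + sum_i lambda_i a_i = (0, 0)
  -> stationarity OK
Primal feasibility (all g_i <= 0): OK
Dual feasibility (all lambda_i >= 0): FAILS
Complementary slackness (lambda_i * g_i(x) = 0 for all i): OK

Verdict: the first failing condition is dual_feasibility -> dual.

dual


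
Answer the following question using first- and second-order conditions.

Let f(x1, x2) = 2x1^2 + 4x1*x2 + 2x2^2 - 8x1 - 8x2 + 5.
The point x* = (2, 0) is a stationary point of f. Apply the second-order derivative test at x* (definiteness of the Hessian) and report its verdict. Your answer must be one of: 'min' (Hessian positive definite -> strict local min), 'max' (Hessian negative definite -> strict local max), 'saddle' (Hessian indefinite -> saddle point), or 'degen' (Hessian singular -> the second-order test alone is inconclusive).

Compute the Hessian H = grad^2 f:
  H = [[4, 4], [4, 4]]
Verify stationarity: grad f(x*) = H x* + g = (0, 0).
Eigenvalues of H: 0, 8.
H has a zero eigenvalue (singular; positive semidefinite but not definite), so H is neither positive definite, negative definite, nor indefinite. The second-order test alone is inconclusive -> degen.
(Indeed, f is constant along the null direction of H through x*, so x* is not a strict local extremum.)

degen


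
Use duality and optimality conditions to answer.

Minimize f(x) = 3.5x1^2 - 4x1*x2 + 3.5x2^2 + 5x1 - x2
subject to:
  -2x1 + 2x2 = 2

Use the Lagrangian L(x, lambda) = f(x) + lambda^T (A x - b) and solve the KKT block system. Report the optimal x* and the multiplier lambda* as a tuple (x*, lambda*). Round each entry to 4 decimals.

Form the Lagrangian:
  L(x, lambda) = (1/2) x^T Q x + c^T x + lambda^T (A x - b)
Stationarity (grad_x L = 0): Q x + c + A^T lambda = 0.
Primal feasibility: A x = b.

This gives the KKT block system:
  [ Q   A^T ] [ x     ]   [-c ]
  [ A    0  ] [ lambda ] = [ b ]

Solving the linear system:
  x*      = (-1.1667, -0.1667)
  lambda* = (-1.25)
  f(x*)   = -1.5833

x* = (-1.1667, -0.1667), lambda* = (-1.25)


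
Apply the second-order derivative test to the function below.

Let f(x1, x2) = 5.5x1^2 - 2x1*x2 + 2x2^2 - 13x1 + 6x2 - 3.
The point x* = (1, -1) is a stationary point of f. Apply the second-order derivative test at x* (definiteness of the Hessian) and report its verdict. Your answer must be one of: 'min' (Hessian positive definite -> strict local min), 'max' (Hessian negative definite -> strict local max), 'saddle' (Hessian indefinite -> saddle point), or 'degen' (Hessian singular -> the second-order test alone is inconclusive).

Compute the Hessian H = grad^2 f:
  H = [[11, -2], [-2, 4]]
Verify stationarity: grad f(x*) = H x* + g = (0, 0).
Eigenvalues of H: 3.4689, 11.5311.
Both eigenvalues > 0, so H is positive definite -> x* is a strict local min.

min


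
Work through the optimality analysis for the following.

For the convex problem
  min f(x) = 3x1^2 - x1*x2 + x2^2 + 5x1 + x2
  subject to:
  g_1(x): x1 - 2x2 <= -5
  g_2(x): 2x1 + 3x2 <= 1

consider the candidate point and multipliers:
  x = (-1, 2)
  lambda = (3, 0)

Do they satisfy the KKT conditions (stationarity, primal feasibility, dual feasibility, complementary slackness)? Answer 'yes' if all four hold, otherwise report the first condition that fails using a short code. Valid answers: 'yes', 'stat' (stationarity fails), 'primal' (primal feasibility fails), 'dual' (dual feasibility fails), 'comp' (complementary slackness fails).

Gradient of f: grad f(x) = Q x + c = (-3, 6)
Constraint values g_i(x) = a_i^T x - b_i:
  g_1((-1, 2)) = 0
  g_2((-1, 2)) = 3
Stationarity residual: grad f(x) + sum_i lambda_i a_i = (0, 0)
  -> stationarity OK
Primal feasibility (all g_i <= 0): FAILS
Dual feasibility (all lambda_i >= 0): OK
Complementary slackness (lambda_i * g_i(x) = 0 for all i): OK

Verdict: the first failing condition is primal_feasibility -> primal.

primal


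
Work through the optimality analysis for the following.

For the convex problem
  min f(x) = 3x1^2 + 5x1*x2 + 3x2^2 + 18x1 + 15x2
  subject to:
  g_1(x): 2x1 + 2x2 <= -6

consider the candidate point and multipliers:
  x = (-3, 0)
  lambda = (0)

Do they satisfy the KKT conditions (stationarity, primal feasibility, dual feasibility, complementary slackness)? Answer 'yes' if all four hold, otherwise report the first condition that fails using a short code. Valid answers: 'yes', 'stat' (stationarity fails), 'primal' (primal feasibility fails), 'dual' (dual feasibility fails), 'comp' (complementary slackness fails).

Gradient of f: grad f(x) = Q x + c = (0, 0)
Constraint values g_i(x) = a_i^T x - b_i:
  g_1((-3, 0)) = 0
Stationarity residual: grad f(x) + sum_i lambda_i a_i = (0, 0)
  -> stationarity OK
Primal feasibility (all g_i <= 0): OK
Dual feasibility (all lambda_i >= 0): OK
Complementary slackness (lambda_i * g_i(x) = 0 for all i): OK

Verdict: yes, KKT holds.

yes


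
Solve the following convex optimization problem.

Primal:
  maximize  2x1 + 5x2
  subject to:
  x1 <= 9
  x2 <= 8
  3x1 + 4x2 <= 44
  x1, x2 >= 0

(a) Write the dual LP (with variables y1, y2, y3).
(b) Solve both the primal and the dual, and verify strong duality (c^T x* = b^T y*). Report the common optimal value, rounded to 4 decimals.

The standard primal-dual pair for 'max c^T x s.t. A x <= b, x >= 0' is:
  Dual:  min b^T y  s.t.  A^T y >= c,  y >= 0.

So the dual LP is:
  minimize  9y1 + 8y2 + 44y3
  subject to:
    y1 + 3y3 >= 2
    y2 + 4y3 >= 5
    y1, y2, y3 >= 0

Solving the primal: x* = (4, 8).
  primal value c^T x* = 48.
Solving the dual: y* = (0, 2.3333, 0.6667).
  dual value b^T y* = 48.
Strong duality: c^T x* = b^T y*. Confirmed.

48


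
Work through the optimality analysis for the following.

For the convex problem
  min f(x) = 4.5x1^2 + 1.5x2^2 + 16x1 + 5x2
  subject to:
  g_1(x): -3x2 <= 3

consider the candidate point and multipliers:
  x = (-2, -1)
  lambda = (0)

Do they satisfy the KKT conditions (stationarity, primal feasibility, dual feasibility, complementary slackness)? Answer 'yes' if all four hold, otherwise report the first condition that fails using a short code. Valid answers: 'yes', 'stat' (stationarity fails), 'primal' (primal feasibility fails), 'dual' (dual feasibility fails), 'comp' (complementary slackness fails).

Gradient of f: grad f(x) = Q x + c = (-2, 2)
Constraint values g_i(x) = a_i^T x - b_i:
  g_1((-2, -1)) = 0
Stationarity residual: grad f(x) + sum_i lambda_i a_i = (-2, 2)
  -> stationarity FAILS
Primal feasibility (all g_i <= 0): OK
Dual feasibility (all lambda_i >= 0): OK
Complementary slackness (lambda_i * g_i(x) = 0 for all i): OK

Verdict: the first failing condition is stationarity -> stat.

stat


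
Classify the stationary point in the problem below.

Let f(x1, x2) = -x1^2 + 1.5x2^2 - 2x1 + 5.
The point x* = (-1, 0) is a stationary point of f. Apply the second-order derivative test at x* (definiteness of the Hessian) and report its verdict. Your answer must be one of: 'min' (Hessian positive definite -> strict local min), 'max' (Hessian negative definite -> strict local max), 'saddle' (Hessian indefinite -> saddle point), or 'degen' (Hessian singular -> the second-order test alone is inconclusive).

Compute the Hessian H = grad^2 f:
  H = [[-2, 0], [0, 3]]
Verify stationarity: grad f(x*) = H x* + g = (0, 0).
Eigenvalues of H: -2, 3.
Eigenvalues have mixed signs, so H is indefinite -> x* is a saddle point.

saddle


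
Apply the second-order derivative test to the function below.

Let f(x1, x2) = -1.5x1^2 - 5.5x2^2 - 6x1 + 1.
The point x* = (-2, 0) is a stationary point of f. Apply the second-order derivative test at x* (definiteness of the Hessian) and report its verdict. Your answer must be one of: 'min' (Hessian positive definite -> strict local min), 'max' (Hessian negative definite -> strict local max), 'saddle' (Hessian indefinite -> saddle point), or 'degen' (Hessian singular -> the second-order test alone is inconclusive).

Compute the Hessian H = grad^2 f:
  H = [[-3, 0], [0, -11]]
Verify stationarity: grad f(x*) = H x* + g = (0, 0).
Eigenvalues of H: -11, -3.
Both eigenvalues < 0, so H is negative definite -> x* is a strict local max.

max


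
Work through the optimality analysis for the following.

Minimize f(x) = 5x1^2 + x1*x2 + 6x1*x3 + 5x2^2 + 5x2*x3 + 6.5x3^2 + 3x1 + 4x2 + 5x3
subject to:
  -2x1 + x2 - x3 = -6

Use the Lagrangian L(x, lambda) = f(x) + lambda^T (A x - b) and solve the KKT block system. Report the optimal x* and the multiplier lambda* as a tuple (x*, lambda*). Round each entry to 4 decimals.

Form the Lagrangian:
  L(x, lambda) = (1/2) x^T Q x + c^T x + lambda^T (A x - b)
Stationarity (grad_x L = 0): Q x + c + A^T lambda = 0.
Primal feasibility: A x = b.

This gives the KKT block system:
  [ Q   A^T ] [ x     ]   [-c ]
  [ A    0  ] [ lambda ] = [ b ]

Solving the linear system:
  x*      = (1.9322, -1.8475, 0.2881)
  lambda* = (11.1017)
  f(x*)   = 33.2288

x* = (1.9322, -1.8475, 0.2881), lambda* = (11.1017)


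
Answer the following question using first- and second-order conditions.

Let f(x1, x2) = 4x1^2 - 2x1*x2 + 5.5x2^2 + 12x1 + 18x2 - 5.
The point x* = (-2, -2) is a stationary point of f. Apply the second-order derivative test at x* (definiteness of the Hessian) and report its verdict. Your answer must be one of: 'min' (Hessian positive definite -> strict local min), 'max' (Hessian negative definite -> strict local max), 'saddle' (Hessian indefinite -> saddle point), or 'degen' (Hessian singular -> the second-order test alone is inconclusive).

Compute the Hessian H = grad^2 f:
  H = [[8, -2], [-2, 11]]
Verify stationarity: grad f(x*) = H x* + g = (0, 0).
Eigenvalues of H: 7, 12.
Both eigenvalues > 0, so H is positive definite -> x* is a strict local min.

min


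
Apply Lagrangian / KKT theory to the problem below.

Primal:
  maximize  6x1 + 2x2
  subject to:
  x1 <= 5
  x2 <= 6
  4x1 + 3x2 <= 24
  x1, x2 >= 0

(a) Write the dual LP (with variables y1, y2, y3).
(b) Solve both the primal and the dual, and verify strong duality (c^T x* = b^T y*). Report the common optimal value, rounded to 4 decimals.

The standard primal-dual pair for 'max c^T x s.t. A x <= b, x >= 0' is:
  Dual:  min b^T y  s.t.  A^T y >= c,  y >= 0.

So the dual LP is:
  minimize  5y1 + 6y2 + 24y3
  subject to:
    y1 + 4y3 >= 6
    y2 + 3y3 >= 2
    y1, y2, y3 >= 0

Solving the primal: x* = (5, 1.3333).
  primal value c^T x* = 32.6667.
Solving the dual: y* = (3.3333, 0, 0.6667).
  dual value b^T y* = 32.6667.
Strong duality: c^T x* = b^T y*. Confirmed.

32.6667


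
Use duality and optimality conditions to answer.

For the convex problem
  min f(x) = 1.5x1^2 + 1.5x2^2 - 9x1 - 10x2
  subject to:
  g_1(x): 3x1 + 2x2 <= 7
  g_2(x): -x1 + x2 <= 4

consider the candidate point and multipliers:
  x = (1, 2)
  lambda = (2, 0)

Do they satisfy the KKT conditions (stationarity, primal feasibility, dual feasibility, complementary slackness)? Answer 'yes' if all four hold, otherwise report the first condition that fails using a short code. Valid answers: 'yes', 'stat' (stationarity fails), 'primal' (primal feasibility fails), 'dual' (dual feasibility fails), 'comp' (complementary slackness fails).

Gradient of f: grad f(x) = Q x + c = (-6, -4)
Constraint values g_i(x) = a_i^T x - b_i:
  g_1((1, 2)) = 0
  g_2((1, 2)) = -3
Stationarity residual: grad f(x) + sum_i lambda_i a_i = (0, 0)
  -> stationarity OK
Primal feasibility (all g_i <= 0): OK
Dual feasibility (all lambda_i >= 0): OK
Complementary slackness (lambda_i * g_i(x) = 0 for all i): OK

Verdict: yes, KKT holds.

yes


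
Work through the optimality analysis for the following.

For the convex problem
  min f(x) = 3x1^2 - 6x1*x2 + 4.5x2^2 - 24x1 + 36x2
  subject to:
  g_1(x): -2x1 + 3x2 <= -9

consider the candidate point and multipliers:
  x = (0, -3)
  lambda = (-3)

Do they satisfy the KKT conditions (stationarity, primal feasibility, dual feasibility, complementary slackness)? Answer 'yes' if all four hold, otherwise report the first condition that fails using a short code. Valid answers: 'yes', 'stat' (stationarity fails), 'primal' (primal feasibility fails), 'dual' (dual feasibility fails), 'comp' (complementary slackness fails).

Gradient of f: grad f(x) = Q x + c = (-6, 9)
Constraint values g_i(x) = a_i^T x - b_i:
  g_1((0, -3)) = 0
Stationarity residual: grad f(x) + sum_i lambda_i a_i = (0, 0)
  -> stationarity OK
Primal feasibility (all g_i <= 0): OK
Dual feasibility (all lambda_i >= 0): FAILS
Complementary slackness (lambda_i * g_i(x) = 0 for all i): OK

Verdict: the first failing condition is dual_feasibility -> dual.

dual


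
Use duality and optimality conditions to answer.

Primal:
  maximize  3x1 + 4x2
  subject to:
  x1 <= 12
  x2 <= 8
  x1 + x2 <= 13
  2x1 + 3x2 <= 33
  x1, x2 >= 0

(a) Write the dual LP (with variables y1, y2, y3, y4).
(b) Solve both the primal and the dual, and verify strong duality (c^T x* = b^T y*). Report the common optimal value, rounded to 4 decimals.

The standard primal-dual pair for 'max c^T x s.t. A x <= b, x >= 0' is:
  Dual:  min b^T y  s.t.  A^T y >= c,  y >= 0.

So the dual LP is:
  minimize  12y1 + 8y2 + 13y3 + 33y4
  subject to:
    y1 + y3 + 2y4 >= 3
    y2 + y3 + 3y4 >= 4
    y1, y2, y3, y4 >= 0

Solving the primal: x* = (6, 7).
  primal value c^T x* = 46.
Solving the dual: y* = (0, 0, 1, 1).
  dual value b^T y* = 46.
Strong duality: c^T x* = b^T y*. Confirmed.

46


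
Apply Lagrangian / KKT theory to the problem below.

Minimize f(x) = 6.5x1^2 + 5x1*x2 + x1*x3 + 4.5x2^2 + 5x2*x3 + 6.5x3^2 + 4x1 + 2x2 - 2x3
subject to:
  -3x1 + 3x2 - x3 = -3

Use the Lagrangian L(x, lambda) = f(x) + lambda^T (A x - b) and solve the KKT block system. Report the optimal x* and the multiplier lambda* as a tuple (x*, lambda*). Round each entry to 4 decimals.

Form the Lagrangian:
  L(x, lambda) = (1/2) x^T Q x + c^T x + lambda^T (A x - b)
Stationarity (grad_x L = 0): Q x + c + A^T lambda = 0.
Primal feasibility: A x = b.

This gives the KKT block system:
  [ Q   A^T ] [ x     ]   [-c ]
  [ A    0  ] [ lambda ] = [ b ]

Solving the linear system:
  x*      = (0.0887, -0.75, 0.4839)
  lambda* = (0.629)
  f(x*)   = -0.1129

x* = (0.0887, -0.75, 0.4839), lambda* = (0.629)


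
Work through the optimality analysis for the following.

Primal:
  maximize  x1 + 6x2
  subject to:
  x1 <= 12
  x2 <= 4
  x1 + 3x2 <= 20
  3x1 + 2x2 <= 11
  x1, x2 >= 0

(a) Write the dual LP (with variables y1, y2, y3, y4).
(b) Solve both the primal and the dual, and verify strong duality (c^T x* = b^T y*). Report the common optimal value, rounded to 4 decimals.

The standard primal-dual pair for 'max c^T x s.t. A x <= b, x >= 0' is:
  Dual:  min b^T y  s.t.  A^T y >= c,  y >= 0.

So the dual LP is:
  minimize  12y1 + 4y2 + 20y3 + 11y4
  subject to:
    y1 + y3 + 3y4 >= 1
    y2 + 3y3 + 2y4 >= 6
    y1, y2, y3, y4 >= 0

Solving the primal: x* = (1, 4).
  primal value c^T x* = 25.
Solving the dual: y* = (0, 5.3333, 0, 0.3333).
  dual value b^T y* = 25.
Strong duality: c^T x* = b^T y*. Confirmed.

25


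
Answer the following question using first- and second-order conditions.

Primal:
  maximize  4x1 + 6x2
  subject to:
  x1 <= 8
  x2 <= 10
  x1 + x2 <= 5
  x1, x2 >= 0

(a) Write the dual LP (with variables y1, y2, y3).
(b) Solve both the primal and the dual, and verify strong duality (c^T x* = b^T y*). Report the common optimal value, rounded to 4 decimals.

The standard primal-dual pair for 'max c^T x s.t. A x <= b, x >= 0' is:
  Dual:  min b^T y  s.t.  A^T y >= c,  y >= 0.

So the dual LP is:
  minimize  8y1 + 10y2 + 5y3
  subject to:
    y1 + y3 >= 4
    y2 + y3 >= 6
    y1, y2, y3 >= 0

Solving the primal: x* = (0, 5).
  primal value c^T x* = 30.
Solving the dual: y* = (0, 0, 6).
  dual value b^T y* = 30.
Strong duality: c^T x* = b^T y*. Confirmed.

30
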